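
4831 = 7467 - 2636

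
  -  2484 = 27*( - 92 )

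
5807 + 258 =6065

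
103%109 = 103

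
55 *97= 5335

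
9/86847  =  3/28949=0.00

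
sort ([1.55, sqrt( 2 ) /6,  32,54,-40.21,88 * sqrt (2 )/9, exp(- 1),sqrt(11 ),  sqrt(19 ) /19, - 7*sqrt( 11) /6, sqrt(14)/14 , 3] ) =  [ - 40.21 , - 7*sqrt(11 ) /6,sqrt(19)/19,sqrt(2 )/6,sqrt( 14 )/14,exp( - 1 ),1.55,3, sqrt( 11) , 88*sqrt( 2 )/9,32,54 ]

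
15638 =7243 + 8395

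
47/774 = 47/774=0.06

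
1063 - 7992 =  - 6929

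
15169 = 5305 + 9864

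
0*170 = 0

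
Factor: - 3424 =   -  2^5*107^1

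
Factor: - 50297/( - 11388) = 53/12 =2^(-2 )*3^ ( - 1) * 53^1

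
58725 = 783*75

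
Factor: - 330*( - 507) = 2^1 *3^2*5^1*11^1 *13^2 = 167310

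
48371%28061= 20310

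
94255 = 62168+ 32087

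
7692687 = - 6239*( - 1233 )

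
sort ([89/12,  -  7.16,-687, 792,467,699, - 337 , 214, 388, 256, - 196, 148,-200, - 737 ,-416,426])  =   [ - 737, - 687, - 416, - 337, - 200 ,  -  196,  -  7.16,89/12, 148, 214,256, 388, 426, 467,699, 792 ] 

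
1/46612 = 1/46612 =0.00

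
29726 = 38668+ - 8942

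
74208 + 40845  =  115053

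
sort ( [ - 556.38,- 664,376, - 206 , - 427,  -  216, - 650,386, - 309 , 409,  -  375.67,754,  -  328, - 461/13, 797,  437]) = [-664, - 650,  -  556.38, - 427,- 375.67, - 328,-309 , - 216, - 206, - 461/13, 376,386, 409 , 437 , 754,797 ]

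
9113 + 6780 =15893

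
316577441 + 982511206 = 1299088647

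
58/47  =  1 +11/47= 1.23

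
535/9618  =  535/9618 = 0.06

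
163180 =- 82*(-1990 ) 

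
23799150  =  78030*305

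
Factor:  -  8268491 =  - 7^1*11^1*73^1*1471^1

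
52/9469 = 52/9469 = 0.01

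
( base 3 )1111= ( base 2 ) 101000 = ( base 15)2A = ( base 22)1i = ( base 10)40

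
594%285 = 24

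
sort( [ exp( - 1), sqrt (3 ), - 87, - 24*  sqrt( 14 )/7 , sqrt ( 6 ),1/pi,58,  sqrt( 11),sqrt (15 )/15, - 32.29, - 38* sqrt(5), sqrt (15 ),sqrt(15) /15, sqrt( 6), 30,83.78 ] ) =[ - 87,-38*sqrt( 5 ), - 32.29 , - 24*sqrt( 14 )/7, sqrt(15) /15, sqrt(15)/15, 1/pi,exp (-1 ), sqrt ( 3 ), sqrt( 6 ),  sqrt( 6), sqrt(11),  sqrt( 15 ),30,58,  83.78] 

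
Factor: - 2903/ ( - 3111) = 3^( - 1 )*17^( - 1) *61^(  -  1)*2903^1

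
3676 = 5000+  -  1324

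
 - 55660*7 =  - 389620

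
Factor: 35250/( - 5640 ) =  - 2^( - 2 )*5^2 = -  25/4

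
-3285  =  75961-79246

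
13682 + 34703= 48385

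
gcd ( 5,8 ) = 1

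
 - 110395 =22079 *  ( - 5 ) 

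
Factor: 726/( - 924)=-11/14 = - 2^( -1 )*7^ (-1 )*11^1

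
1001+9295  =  10296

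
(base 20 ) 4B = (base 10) 91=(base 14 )67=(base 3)10101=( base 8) 133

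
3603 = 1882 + 1721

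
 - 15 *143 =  - 2145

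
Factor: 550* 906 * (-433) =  - 2^2*3^1*5^2*11^1 * 151^1*433^1 = - 215763900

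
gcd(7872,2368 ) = 64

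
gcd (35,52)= 1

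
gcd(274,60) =2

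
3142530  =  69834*45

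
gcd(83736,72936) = 72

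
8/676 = 2/169 = 0.01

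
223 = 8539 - 8316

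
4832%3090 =1742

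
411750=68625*6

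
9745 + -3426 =6319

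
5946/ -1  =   - 5946/1 = -5946.00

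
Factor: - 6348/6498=-1058/1083 =- 2^1*3^( - 1)*19^( - 2)*23^2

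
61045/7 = 8720+5/7= 8720.71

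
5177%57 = 47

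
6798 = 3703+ 3095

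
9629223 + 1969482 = 11598705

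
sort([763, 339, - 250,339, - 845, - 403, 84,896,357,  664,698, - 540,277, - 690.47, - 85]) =[  -  845,-690.47, - 540, - 403,-250,-85 , 84, 277,339, 339, 357,664, 698, 763, 896]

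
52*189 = 9828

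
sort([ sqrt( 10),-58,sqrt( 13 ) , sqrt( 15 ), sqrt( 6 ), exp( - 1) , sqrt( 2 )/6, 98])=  [-58, sqrt( 2 ) /6,exp( - 1 ), sqrt(6),sqrt( 10 ), sqrt ( 13), sqrt( 15 ), 98 ]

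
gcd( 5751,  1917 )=1917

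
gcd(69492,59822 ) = 2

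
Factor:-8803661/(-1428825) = 3^( - 1 )*5^( - 2)*2251^1*3911^1*19051^( - 1)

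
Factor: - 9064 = -2^3* 11^1* 103^1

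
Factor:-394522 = -2^1 *197261^1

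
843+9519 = 10362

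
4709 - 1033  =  3676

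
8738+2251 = 10989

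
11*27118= 298298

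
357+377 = 734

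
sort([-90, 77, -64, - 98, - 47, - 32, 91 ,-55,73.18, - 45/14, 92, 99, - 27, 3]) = [-98, - 90, - 64  ,  -  55 , - 47, - 32, - 27, - 45/14,3, 73.18,77,91, 92,  99 ] 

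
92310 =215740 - 123430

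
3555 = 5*711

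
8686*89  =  773054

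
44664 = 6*7444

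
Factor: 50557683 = 3^1 * 11^1*31^1 * 73^1*677^1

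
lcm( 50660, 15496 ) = 1317160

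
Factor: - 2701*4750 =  - 2^1*5^3*19^1*37^1*73^1 = -12829750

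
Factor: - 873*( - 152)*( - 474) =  - 62897904  =  - 2^4*3^3*19^1*79^1*97^1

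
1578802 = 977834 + 600968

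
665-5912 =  - 5247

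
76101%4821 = 3786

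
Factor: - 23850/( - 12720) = 15/8 = 2^(- 3) * 3^1* 5^1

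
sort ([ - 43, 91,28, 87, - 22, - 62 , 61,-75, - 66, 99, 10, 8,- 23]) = [ -75, - 66 , - 62, - 43, - 23, - 22, 8,10, 28, 61 , 87, 91, 99 ] 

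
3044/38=80 + 2/19 = 80.11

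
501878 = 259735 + 242143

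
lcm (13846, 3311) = 152306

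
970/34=28 + 9/17 = 28.53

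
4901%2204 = 493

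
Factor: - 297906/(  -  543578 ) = 519/947 = 3^1*173^1*947^ ( - 1) 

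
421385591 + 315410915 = 736796506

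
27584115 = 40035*689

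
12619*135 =1703565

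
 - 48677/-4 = 12169 + 1/4 = 12169.25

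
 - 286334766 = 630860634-917195400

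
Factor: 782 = 2^1*17^1*23^1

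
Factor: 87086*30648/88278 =444835288/14713 = 2^3*1277^1*14713^ ( - 1)* 43543^1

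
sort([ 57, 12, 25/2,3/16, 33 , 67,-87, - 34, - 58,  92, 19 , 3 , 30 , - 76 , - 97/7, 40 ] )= [ - 87, - 76, - 58, - 34 ,-97/7 , 3/16,3, 12 , 25/2, 19, 30, 33, 40,57, 67, 92]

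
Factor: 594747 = 3^2*66083^1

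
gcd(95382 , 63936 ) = 18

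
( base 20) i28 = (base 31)7GP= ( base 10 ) 7248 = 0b1110001010000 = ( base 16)1C50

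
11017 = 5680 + 5337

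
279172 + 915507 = 1194679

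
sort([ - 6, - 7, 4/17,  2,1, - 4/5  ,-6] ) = [ -7, - 6, - 6,  -  4/5,  4/17, 1,2 ]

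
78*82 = 6396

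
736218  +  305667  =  1041885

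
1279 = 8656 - 7377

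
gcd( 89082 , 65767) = 1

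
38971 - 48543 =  - 9572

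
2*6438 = 12876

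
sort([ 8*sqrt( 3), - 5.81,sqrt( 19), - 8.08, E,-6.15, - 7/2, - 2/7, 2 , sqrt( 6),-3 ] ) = [ - 8.08, - 6.15, - 5.81, - 7/2,-3, - 2/7,2, sqrt( 6 ), E, sqrt( 19 ), 8*sqrt(3) ]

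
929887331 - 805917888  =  123969443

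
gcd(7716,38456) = 4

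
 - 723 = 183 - 906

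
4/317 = 4/317 = 0.01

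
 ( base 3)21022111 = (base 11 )4008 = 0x14D4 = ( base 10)5332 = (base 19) eec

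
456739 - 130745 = 325994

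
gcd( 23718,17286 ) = 402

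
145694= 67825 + 77869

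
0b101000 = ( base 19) 22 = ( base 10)40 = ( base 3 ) 1111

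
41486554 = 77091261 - 35604707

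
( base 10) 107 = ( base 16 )6b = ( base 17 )65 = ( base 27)3Q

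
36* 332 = 11952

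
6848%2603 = 1642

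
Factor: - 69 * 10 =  - 2^1*3^1 * 5^1*23^1 = -  690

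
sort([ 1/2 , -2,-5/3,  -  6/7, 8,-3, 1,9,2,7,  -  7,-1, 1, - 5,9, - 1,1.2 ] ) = [ - 7,- 5, - 3, - 2,  -  5/3, - 1,-1,-6/7,  1/2,1,1,1.2, 2, 7, 8,9,9]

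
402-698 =- 296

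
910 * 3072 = 2795520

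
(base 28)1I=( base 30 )1G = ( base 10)46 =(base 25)1l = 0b101110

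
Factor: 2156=2^2*7^2 *11^1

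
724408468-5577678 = 718830790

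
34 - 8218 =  - 8184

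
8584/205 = 8584/205 = 41.87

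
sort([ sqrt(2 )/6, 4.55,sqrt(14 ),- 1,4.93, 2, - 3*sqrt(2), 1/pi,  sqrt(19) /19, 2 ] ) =[  -  3*sqrt( 2), - 1,sqrt(19 )/19, sqrt(2) /6, 1/pi, 2, 2, sqrt(14 ),4.55,4.93] 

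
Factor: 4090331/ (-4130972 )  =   - 2^( - 2 )*7^1 * 167^1 * 193^( - 1)*  3499^1*5351^( - 1)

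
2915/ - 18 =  - 162 + 1/18 = - 161.94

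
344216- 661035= -316819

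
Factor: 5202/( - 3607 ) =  - 2^1*3^2*17^2*3607^( - 1 ) 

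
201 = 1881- 1680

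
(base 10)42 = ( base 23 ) 1j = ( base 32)1a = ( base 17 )28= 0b101010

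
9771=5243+4528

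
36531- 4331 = 32200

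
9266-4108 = 5158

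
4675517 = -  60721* ( - 77 )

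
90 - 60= 30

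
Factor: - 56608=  - 2^5*29^1*61^1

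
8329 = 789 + 7540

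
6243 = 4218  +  2025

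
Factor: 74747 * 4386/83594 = 3^1* 7^( - 2)*17^1*43^1*853^(-1 )*74747^1 = 163920171/41797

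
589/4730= 589/4730 = 0.12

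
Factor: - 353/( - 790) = 2^( - 1 )*5^(-1 )*79^(  -  1 )*353^1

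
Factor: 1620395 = 5^1*7^1*67^1*691^1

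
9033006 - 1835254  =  7197752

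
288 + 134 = 422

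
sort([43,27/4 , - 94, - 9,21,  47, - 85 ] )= [ - 94,-85, - 9, 27/4, 21,43,  47 ]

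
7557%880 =517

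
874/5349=874/5349= 0.16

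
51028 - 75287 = -24259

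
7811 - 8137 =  - 326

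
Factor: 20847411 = 3^2*13^1*178183^1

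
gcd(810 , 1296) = 162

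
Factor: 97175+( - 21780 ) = 75395  =  5^1*17^1*887^1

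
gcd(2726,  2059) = 29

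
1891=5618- 3727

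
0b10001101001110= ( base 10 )9038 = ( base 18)19G2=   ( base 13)4163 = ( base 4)2031032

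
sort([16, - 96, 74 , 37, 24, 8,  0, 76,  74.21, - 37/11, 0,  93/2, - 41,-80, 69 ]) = [-96,-80, - 41,-37/11 , 0, 0, 8, 16,24,37, 93/2,  69, 74,  74.21 , 76 ]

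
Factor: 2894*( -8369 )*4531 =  - 2^1* 23^1*197^1* 1447^1*8369^1 = - 109740303466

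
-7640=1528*( - 5)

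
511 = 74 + 437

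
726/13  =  55 + 11/13=55.85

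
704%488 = 216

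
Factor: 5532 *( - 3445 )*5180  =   - 2^4*3^1 * 5^2 * 7^1*13^1 * 37^1*53^1*461^1 = - 98719093200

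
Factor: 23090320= 2^4*5^1*11^1*19^1*1381^1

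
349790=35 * 9994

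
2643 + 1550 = 4193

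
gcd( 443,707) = 1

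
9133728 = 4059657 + 5074071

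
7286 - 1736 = 5550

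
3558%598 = 568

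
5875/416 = 14 + 51/416 =14.12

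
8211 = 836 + 7375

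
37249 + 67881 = 105130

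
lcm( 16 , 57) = 912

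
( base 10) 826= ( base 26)15k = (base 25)181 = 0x33A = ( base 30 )RG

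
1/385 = 1/385 =0.00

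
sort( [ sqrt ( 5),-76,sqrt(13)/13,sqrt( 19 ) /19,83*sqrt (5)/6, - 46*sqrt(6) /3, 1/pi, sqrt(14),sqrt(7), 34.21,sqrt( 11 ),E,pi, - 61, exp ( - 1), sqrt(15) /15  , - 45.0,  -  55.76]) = [ - 76,  -  61, - 55.76, - 45.0, - 46*sqrt( 6)/3,sqrt(19)/19,sqrt( 15)/15,sqrt( 13 )/13,1/pi, exp(- 1 ),sqrt (5 ) , sqrt(7), E,pi,  sqrt(11),sqrt(14),  83*sqrt(5)/6,34.21]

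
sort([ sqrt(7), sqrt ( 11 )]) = [sqrt(7),sqrt(11)] 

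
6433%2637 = 1159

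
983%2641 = 983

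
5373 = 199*27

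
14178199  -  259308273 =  - 245130074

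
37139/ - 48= - 37139/48 = -773.73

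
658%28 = 14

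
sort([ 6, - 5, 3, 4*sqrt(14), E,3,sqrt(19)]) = [- 5,E,3,3, sqrt(19), 6, 4 * sqrt( 14)] 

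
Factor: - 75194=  - 2^1*7^1*41^1*131^1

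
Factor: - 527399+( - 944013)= - 2^2 * 367853^1=-1471412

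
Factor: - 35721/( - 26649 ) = 63/47=3^2*7^1 * 47^( - 1 )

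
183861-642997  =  -459136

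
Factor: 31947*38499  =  1229927553 = 3^2*23^1*41^1 * 313^1*463^1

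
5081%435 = 296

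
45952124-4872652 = 41079472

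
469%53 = 45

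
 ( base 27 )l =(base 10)21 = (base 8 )25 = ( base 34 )L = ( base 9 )23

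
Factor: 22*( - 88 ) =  - 2^4*11^2 = -1936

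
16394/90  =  182 + 7/45 = 182.16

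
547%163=58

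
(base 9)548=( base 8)701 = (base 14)241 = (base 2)111000001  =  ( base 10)449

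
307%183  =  124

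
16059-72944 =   -  56885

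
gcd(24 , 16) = 8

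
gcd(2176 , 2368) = 64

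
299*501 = 149799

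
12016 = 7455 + 4561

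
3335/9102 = 3335/9102 = 0.37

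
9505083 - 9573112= - 68029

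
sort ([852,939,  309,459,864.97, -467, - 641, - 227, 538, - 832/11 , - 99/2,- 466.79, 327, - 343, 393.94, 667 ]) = [  -  641,-467 , - 466.79, - 343,  -  227,  -  832/11,  -  99/2,309,327, 393.94, 459, 538, 667, 852, 864.97, 939]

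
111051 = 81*1371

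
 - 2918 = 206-3124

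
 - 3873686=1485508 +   -  5359194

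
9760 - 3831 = 5929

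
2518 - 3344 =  -826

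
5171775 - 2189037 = 2982738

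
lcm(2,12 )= 12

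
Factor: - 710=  - 2^1*5^1*71^1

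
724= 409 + 315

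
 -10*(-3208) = 32080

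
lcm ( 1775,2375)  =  168625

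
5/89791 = 5/89791 = 0.00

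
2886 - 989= 1897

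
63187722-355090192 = -291902470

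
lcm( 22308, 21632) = 713856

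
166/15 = 11 + 1/15 = 11.07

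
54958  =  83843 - 28885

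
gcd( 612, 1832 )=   4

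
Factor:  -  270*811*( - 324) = 70946280  =  2^3 *3^7*5^1*811^1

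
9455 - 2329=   7126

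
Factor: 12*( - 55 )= -660 = -2^2*3^1*5^1*11^1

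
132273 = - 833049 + 965322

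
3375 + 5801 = 9176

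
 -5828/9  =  -648+ 4/9 = - 647.56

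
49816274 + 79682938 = 129499212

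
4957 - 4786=171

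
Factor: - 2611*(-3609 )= 3^2*7^1 * 373^1*401^1 = 9423099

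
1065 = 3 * 355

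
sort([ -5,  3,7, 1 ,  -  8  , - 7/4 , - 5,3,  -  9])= [ - 9 , - 8, - 5,-5, - 7/4, 1,  3,3,7]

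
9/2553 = 3/851 = 0.00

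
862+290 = 1152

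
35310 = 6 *5885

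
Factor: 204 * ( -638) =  - 2^3*3^1 * 11^1*17^1 * 29^1 = -130152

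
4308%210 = 108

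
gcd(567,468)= 9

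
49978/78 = 640 + 29/39 = 640.74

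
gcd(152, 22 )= 2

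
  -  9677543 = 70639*( - 137 ) 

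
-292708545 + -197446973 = - 490155518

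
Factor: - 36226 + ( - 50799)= - 5^2* 59^2 = - 87025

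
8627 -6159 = 2468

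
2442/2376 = 37/36 = 1.03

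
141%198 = 141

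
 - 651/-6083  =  93/869 = 0.11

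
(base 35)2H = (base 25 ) 3c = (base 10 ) 87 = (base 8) 127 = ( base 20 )47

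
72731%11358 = 4583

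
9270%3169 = 2932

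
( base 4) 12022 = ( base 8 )612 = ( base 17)163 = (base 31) CM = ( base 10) 394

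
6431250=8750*735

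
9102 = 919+8183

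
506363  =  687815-181452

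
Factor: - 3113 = -11^1*283^1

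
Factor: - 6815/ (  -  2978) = 2^( -1)*5^1*29^1*47^1*1489^ ( - 1)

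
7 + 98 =105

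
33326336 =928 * 35912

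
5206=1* 5206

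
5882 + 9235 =15117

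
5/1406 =5/1406 = 0.00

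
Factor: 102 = 2^1 * 3^1*17^1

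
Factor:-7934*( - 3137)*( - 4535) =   -  2^1 * 5^1 *907^1*3137^1*3967^1  =  - 112871424530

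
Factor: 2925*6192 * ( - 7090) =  - 128411244000 = -  2^5*3^4*5^3*13^1 *43^1*709^1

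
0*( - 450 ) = 0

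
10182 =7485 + 2697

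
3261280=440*7412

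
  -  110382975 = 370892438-481275413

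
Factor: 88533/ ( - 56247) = -29511/18749 = - 3^3 * 1093^1*18749^( - 1)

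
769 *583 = 448327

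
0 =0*24260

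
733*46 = 33718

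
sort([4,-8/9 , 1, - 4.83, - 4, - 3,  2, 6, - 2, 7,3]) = [ - 4.83, - 4, - 3, - 2,  -  8/9 , 1,2, 3,4,  6,7 ]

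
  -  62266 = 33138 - 95404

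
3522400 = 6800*518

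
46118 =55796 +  - 9678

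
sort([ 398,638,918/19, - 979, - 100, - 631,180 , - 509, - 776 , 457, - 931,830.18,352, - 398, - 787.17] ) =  [-979, - 931, - 787.17, - 776, - 631, - 509,-398, - 100, 918/19, 180,352, 398,457,638,830.18]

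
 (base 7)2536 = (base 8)1676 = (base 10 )958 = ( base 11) 7a1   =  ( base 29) 141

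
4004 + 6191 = 10195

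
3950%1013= 911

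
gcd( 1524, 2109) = 3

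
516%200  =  116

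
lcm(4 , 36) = 36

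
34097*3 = 102291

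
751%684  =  67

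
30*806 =24180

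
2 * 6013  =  12026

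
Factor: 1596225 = 3^1*5^2*21283^1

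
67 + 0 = 67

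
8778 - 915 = 7863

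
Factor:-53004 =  - 2^2 * 3^1*7^1*631^1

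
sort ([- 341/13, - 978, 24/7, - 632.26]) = [ - 978, - 632.26,-341/13, 24/7 ]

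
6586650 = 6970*945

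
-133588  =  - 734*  182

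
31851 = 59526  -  27675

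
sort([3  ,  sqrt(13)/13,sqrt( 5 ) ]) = [sqrt( 13)/13,sqrt( 5),3]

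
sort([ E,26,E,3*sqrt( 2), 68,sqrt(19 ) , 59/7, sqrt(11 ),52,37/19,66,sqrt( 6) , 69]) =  [ 37/19, sqrt( 6 ),E,E,sqrt(11), 3*sqrt( 2 ), sqrt (19), 59/7 , 26, 52,66 , 68,69 ] 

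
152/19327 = 152/19327=0.01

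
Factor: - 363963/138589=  - 3^1*11^( - 1 )*43^( - 1 )*293^(  -  1)*121321^1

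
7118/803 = 8 +694/803 = 8.86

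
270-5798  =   - 5528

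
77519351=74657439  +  2861912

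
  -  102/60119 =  - 102/60119 = -0.00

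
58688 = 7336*8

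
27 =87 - 60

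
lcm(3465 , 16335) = 114345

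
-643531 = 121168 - 764699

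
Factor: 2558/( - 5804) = -1279/2902 =- 2^( - 1 )*1279^1  *1451^( -1)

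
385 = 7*55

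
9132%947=609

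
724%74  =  58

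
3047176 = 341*8936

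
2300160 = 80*28752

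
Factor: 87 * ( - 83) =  - 3^1*29^1*83^1 = - 7221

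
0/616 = 0 = 0.00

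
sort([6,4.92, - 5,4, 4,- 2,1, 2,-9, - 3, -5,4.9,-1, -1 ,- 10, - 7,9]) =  [ - 10, -9, - 7, - 5,-5, - 3, - 2, - 1, - 1,1,2, 4, 4, 4.9,4.92, 6,9]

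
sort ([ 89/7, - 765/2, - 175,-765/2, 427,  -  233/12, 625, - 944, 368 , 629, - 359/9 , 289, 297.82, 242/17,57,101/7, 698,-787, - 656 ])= [-944,  -  787, - 656,- 765/2, - 765/2, - 175, - 359/9, - 233/12,89/7, 242/17, 101/7,57, 289,  297.82, 368, 427,625, 629,698] 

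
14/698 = 7/349 = 0.02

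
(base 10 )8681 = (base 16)21e9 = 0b10000111101001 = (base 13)3C4A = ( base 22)hkd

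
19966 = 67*298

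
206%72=62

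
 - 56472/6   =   -9412 = - 9412.00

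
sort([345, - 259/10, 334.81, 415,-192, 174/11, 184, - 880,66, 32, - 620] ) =[  -  880, - 620, - 192, - 259/10,174/11,32, 66  ,  184, 334.81,345, 415 ] 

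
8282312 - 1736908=6545404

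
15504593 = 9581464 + 5923129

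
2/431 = 2/431 =0.00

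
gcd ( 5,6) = 1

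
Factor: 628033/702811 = 7^3*23^(  -  1 )*1831^1*30557^( - 1 ) 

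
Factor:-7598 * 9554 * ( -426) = 30923890392 = 2^3*3^1 * 17^1 * 29^1*71^1*131^1*281^1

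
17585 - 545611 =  - 528026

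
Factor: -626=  - 2^1*313^1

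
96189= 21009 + 75180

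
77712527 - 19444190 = 58268337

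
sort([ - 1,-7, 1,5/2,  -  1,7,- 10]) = [  -  10, -7,  -  1, - 1, 1,5/2,7 ]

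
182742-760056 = -577314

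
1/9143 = 1/9143 = 0.00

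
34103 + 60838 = 94941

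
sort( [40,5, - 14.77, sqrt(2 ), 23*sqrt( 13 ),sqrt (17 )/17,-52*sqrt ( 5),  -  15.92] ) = [-52*sqrt(5), - 15.92 , - 14.77, sqrt( 17) /17,sqrt (2 ), 5,40, 23*sqrt( 13 )]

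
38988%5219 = 2455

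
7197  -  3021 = 4176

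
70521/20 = 3526 + 1/20 = 3526.05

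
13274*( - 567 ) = -7526358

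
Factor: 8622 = 2^1*3^2*479^1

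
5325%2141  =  1043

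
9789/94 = 9789/94 =104.14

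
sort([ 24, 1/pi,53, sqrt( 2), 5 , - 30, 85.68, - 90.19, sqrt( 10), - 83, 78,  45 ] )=[ - 90.19 , - 83, -30,1/pi, sqrt( 2), sqrt( 10 ), 5, 24, 45, 53,78 , 85.68]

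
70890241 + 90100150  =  160990391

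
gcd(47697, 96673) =1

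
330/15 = 22 = 22.00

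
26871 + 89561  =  116432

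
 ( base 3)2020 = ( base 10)60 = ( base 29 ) 22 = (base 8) 74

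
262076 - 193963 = 68113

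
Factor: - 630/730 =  - 63/73  =  -3^2*7^1 *73^ (-1) 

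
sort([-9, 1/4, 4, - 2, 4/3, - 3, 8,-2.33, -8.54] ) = [-9, -8.54, - 3,-2.33, - 2, 1/4,4/3, 4,8] 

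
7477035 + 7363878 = 14840913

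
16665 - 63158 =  - 46493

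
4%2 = 0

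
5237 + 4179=9416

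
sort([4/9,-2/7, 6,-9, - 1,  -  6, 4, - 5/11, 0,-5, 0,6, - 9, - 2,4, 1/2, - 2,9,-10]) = [ -10, - 9,-9, - 6 ,- 5,-2, - 2, - 1, - 5/11 ,  -  2/7,0,0, 4/9, 1/2, 4, 4,6, 6 , 9 ] 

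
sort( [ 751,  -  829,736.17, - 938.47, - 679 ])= [  -  938.47, - 829, - 679,736.17,  751]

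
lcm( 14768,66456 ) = 132912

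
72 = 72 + 0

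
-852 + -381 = -1233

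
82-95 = - 13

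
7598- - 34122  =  41720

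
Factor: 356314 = 2^1*7^1*31^1*821^1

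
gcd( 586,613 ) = 1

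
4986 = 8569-3583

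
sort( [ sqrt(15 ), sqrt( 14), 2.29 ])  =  [2.29, sqrt( 14 ),sqrt( 15) ] 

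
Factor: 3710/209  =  2^1*5^1*7^1*11^(-1)*19^( - 1)*53^1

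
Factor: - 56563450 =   -  2^1*5^2*1131269^1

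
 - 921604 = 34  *( - 27106 )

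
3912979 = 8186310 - 4273331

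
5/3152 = 5/3152 = 0.00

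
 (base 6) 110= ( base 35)17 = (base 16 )2A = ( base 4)222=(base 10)42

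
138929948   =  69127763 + 69802185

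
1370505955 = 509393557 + 861112398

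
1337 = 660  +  677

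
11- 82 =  - 71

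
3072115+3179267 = 6251382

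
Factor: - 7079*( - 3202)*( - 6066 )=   - 137497767228 = - 2^2*3^2*337^1 * 1601^1*7079^1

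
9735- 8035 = 1700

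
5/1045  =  1/209 = 0.00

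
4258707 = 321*13267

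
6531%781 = 283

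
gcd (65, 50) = 5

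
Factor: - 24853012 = - 2^2*6213253^1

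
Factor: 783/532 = 2^( - 2)*3^3 * 7^( - 1)*19^ ( - 1) * 29^1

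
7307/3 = 7307/3  =  2435.67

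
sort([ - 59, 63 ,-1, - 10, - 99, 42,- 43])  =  [ - 99, - 59, -43,- 10, -1, 42,63]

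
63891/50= 1277 + 41/50 = 1277.82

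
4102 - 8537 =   -  4435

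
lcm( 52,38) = 988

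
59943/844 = 59943/844  =  71.02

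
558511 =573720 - 15209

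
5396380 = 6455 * 836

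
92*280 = 25760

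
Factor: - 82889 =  - 82889^1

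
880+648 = 1528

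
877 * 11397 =9995169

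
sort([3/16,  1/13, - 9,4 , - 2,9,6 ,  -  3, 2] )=[-9,-3, - 2,1/13,3/16 , 2,  4,6,  9]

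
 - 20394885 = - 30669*665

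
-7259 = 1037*(  -  7 ) 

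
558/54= 31/3 = 10.33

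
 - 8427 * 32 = - 269664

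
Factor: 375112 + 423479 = 3^1*31^2*277^1 = 798591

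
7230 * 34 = 245820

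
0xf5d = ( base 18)C29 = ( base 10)3933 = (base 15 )1273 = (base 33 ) 3k6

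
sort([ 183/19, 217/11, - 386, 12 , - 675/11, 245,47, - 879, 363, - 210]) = [ - 879,  -  386, - 210, - 675/11, 183/19, 12, 217/11,  47, 245 , 363 ]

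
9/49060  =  9/49060  =  0.00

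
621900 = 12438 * 50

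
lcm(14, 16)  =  112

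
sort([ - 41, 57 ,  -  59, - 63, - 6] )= [ -63,  -  59, - 41 , - 6,57]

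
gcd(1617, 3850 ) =77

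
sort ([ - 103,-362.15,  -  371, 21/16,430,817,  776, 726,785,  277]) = [  -  371, - 362.15, - 103,21/16,277,430,726,776,785, 817]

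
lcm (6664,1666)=6664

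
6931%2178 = 397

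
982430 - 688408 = 294022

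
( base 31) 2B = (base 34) 25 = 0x49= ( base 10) 73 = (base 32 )29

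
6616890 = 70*94527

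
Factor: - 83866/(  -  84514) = 19^1*2207^1 * 42257^( - 1 )  =  41933/42257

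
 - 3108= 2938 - 6046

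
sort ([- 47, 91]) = [ - 47,  91 ]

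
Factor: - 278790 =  - 2^1*  3^1*5^1*9293^1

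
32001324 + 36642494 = 68643818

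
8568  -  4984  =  3584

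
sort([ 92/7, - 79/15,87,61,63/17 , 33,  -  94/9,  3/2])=[ - 94/9,- 79/15,3/2 , 63/17,92/7 , 33,61,87]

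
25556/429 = 59  +  245/429= 59.57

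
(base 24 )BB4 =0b1100111001100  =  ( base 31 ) 6R1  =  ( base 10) 6604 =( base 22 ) DE4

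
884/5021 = 884/5021  =  0.18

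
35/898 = 35/898 = 0.04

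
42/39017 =42/39017  =  0.00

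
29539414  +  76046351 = 105585765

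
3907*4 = 15628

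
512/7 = 73+1/7 = 73.14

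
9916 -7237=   2679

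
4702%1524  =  130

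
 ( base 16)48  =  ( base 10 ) 72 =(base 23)33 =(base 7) 132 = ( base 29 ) 2E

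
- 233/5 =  - 47 + 2/5 = - 46.60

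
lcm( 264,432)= 4752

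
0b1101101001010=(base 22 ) E9C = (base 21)fhe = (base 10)6986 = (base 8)15512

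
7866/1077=7 + 109/359 = 7.30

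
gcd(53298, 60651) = 9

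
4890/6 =815  =  815.00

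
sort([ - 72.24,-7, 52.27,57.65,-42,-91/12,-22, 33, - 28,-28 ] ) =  [ - 72.24,-42, - 28, - 28, - 22,-91/12,-7,33,52.27, 57.65] 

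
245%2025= 245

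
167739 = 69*2431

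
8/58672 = 1/7334 = 0.00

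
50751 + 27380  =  78131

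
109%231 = 109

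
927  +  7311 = 8238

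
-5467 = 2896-8363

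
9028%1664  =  708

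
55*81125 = 4461875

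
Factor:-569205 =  - 3^2 * 5^1*7^1*13^1 * 139^1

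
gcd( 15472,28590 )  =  2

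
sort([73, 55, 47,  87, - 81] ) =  [-81,  47, 55,  73 , 87 ] 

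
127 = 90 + 37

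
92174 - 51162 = 41012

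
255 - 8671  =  -8416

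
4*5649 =22596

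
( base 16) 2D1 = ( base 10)721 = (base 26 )11j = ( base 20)1G1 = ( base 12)501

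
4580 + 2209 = 6789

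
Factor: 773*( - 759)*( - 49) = 28748643 = 3^1*7^2*11^1*23^1*773^1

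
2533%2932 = 2533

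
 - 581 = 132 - 713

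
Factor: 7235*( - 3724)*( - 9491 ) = 2^2*5^1 * 7^2*19^1*1447^1*9491^1 =255717341740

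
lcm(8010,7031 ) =632790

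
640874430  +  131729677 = 772604107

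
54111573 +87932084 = 142043657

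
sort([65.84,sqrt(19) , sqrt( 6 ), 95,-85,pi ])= [  -  85,  sqrt( 6 ),pi, sqrt(19),65.84,95 ] 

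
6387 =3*2129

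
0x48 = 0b1001000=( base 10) 72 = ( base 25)2m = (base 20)3C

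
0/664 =0 = 0.00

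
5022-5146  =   - 124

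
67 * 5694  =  381498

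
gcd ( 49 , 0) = 49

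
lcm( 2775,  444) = 11100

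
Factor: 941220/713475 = 996/755=2^2*3^1*5^( - 1 )  *  83^1*151^( - 1 )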